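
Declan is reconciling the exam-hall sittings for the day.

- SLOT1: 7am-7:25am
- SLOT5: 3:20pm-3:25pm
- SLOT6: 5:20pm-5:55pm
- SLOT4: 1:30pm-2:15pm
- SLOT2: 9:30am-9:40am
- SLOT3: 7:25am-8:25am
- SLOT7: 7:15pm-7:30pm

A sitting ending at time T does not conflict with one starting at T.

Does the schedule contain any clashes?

Two intervals overlap when each starts before the other ends.
Sorted by start: SLOT1, SLOT3, SLOT2, SLOT4, SLOT5, SLOT6, SLOT7.
SLOT3 starts exactly when SLOT1 ends (back-to-back, no overlap), so SLOT1 has no further overlaps.
SLOT2 starts after SLOT3 ends, so SLOT3 has no further overlaps.
SLOT4 starts after SLOT2 ends, so SLOT2 has no further overlaps.
SLOT5 starts after SLOT4 ends, so SLOT4 has no further overlaps.
SLOT6 starts after SLOT5 ends, so SLOT5 has no further overlaps.
SLOT7 starts after SLOT6 ends.
Every pair is clear; the schedule has no overlaps.

No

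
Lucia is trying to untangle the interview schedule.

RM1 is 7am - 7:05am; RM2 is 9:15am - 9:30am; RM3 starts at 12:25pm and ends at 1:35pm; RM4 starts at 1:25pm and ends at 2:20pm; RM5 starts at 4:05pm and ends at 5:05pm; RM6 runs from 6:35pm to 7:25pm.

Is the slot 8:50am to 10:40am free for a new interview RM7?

No — it overlaps RM2

RM1: ends 7:05am at or before RM7 starts 8:50am → clear.
RM2: starts 9:15am before RM7 ends 10:40am, and ends 9:30am after RM7 starts 8:50am → overlap.
RM3: starts 12:25pm at or after RM7 ends 10:40am → clear.
RM4: starts 1:25pm at or after RM7 ends 10:40am → clear.
RM5: starts 4:05pm at or after RM7 ends 10:40am → clear.
RM6: starts 6:35pm at or after RM7 ends 10:40am → clear.
RM7 overlaps RM2.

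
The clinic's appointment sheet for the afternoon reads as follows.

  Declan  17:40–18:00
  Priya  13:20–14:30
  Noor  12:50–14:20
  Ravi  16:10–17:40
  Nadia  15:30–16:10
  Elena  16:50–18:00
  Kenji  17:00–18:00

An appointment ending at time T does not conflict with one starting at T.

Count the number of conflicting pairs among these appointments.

Two intervals overlap when each starts before the other ends.
Sorted by start: Noor, Priya, Nadia, Ravi, Elena, Kenji, Declan.
Priya starts before Noor ends → Noor and Priya overlap.
Nadia starts after Noor ends, so nothing later overlaps Noor either.
Nadia starts after Priya ends, so nothing later overlaps Priya either.
Ravi starts exactly when Nadia ends (back-to-back, no overlap), so nothing later overlaps Nadia either.
Elena starts before Ravi ends → Ravi and Elena overlap.
Kenji starts before Ravi ends → Ravi and Kenji overlap.
Declan starts exactly when Ravi ends (back-to-back, no overlap).
Kenji starts before Elena ends → Elena and Kenji overlap.
Declan starts before Elena ends → Elena and Declan overlap.
Declan starts before Kenji ends → Kenji and Declan overlap.
Overlapping pairs: Declan & Elena, Declan & Kenji, Elena & Kenji, Elena & Ravi, Kenji & Ravi, Noor & Priya — 6 in total.

6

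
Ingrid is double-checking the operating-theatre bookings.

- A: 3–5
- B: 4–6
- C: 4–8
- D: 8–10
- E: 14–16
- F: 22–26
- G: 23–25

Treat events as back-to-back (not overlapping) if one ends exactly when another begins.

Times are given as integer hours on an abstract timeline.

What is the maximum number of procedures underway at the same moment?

3

Sort all start/end points and keep a running count:
3 start A → 1
4 start B → 2
4 start C → 3
5 end A → 2
6 end B → 1
8 end C → 0
8 start D → 1
10 end D → 0
14 start E → 1
16 end E → 0
22 start F → 1
23 start G → 2
25 end G → 1
26 end F → 0
Peak is 3, at 4 (A, B, C).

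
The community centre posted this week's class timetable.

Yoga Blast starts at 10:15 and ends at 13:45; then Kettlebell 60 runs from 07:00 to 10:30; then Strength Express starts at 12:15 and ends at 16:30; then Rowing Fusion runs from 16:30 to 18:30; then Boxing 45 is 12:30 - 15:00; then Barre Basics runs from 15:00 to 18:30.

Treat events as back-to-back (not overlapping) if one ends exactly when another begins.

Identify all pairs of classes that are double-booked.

Check each pair: they overlap iff neither finishes before the other starts.
Sorted by start: Kettlebell 60, Yoga Blast, Strength Express, Boxing 45, Barre Basics, Rowing Fusion.
Yoga Blast starts before Kettlebell 60 ends → Kettlebell 60 and Yoga Blast overlap.
Strength Express starts after Kettlebell 60 ends, so Kettlebell 60 has no further overlaps.
Strength Express starts before Yoga Blast ends → Yoga Blast and Strength Express overlap.
Boxing 45 starts before Yoga Blast ends → Yoga Blast and Boxing 45 overlap.
Barre Basics starts after Yoga Blast ends, so Yoga Blast has no further overlaps.
Boxing 45 starts before Strength Express ends → Strength Express and Boxing 45 overlap.
Barre Basics starts before Strength Express ends → Strength Express and Barre Basics overlap.
Rowing Fusion starts exactly when Strength Express ends (back-to-back, no overlap).
Barre Basics starts exactly when Boxing 45 ends (back-to-back, no overlap), so Boxing 45 has no further overlaps.
Rowing Fusion starts before Barre Basics ends → Barre Basics and Rowing Fusion overlap.

Barre Basics & Rowing Fusion, Barre Basics & Strength Express, Boxing 45 & Strength Express, Boxing 45 & Yoga Blast, Kettlebell 60 & Yoga Blast, Strength Express & Yoga Blast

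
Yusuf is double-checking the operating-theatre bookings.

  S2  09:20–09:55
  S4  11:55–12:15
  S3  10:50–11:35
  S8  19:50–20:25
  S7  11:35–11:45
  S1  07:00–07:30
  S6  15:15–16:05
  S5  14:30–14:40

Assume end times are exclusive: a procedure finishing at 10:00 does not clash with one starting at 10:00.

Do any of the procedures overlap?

No

Sorted by start: S1, S2, S3, S7, S4, S5, S6, S8.
S2 starts after S1 ends; S1 is clear from here.
S3 starts after S2 ends; S2 is clear from here.
S7 starts exactly when S3 ends (back-to-back, no overlap); S3 is clear from here.
S4 starts after S7 ends; S7 is clear from here.
S5 starts after S4 ends; S4 is clear from here.
S6 starts after S5 ends; S5 is clear from here.
S8 starts after S6 ends.
Every pair is clear; the schedule has no overlaps.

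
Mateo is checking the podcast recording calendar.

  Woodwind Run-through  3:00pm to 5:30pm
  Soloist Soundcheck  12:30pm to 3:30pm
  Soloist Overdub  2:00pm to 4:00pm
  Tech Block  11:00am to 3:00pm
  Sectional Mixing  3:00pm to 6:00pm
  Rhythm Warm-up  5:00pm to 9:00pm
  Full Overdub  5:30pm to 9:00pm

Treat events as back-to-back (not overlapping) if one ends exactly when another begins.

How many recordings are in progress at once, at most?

Sort all start/end points and keep a running count:
11:00am start Tech Block → 1
12:30pm start Soloist Soundcheck → 2
2:00pm start Soloist Overdub → 3
3:00pm end Tech Block → 2
3:00pm start Sectional Mixing → 3
3:00pm start Woodwind Run-through → 4
3:30pm end Soloist Soundcheck → 3
4:00pm end Soloist Overdub → 2
5:00pm start Rhythm Warm-up → 3
5:30pm end Woodwind Run-through → 2
5:30pm start Full Overdub → 3
6:00pm end Sectional Mixing → 2
9:00pm end Full Overdub → 1
9:00pm end Rhythm Warm-up → 0
Peak is 4, at 3:00pm (Sectional Mixing, Soloist Overdub, Soloist Soundcheck, Woodwind Run-through).

4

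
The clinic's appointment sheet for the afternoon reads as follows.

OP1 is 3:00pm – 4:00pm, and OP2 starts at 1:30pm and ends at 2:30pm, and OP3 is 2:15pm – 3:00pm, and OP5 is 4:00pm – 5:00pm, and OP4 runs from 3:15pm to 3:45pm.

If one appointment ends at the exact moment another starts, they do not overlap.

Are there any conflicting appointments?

Yes

Sorted by start: OP2, OP3, OP1, OP4, OP5.
OP3 starts before OP2 ends → OP2 and OP3 overlap.
That's a conflict, so the schedule is not conflict-free.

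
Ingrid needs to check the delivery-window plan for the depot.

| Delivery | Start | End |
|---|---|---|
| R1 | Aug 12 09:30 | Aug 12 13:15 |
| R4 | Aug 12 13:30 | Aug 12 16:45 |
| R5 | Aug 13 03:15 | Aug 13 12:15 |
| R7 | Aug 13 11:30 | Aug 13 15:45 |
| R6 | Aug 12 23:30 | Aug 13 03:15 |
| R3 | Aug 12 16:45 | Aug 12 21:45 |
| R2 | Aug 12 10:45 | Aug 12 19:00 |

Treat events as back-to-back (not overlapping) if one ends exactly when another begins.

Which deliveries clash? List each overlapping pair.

R1 & R2, R2 & R3, R2 & R4, R5 & R7

Sorted by start: R1, R2, R4, R3, R6, R5, R7.
R2 starts before R1 ends → R1 and R2 overlap.
R4 starts after R1 ends; R1 is clear from here.
R4 starts before R2 ends → R2 and R4 overlap.
R3 starts before R2 ends → R2 and R3 overlap.
R6 starts after R2 ends; R2 is clear from here.
R3 starts exactly when R4 ends (back-to-back, no overlap); R4 is clear from here.
R6 starts after R3 ends; R3 is clear from here.
R5 starts exactly when R6 ends (back-to-back, no overlap); R6 is clear from here.
R7 starts before R5 ends → R5 and R7 overlap.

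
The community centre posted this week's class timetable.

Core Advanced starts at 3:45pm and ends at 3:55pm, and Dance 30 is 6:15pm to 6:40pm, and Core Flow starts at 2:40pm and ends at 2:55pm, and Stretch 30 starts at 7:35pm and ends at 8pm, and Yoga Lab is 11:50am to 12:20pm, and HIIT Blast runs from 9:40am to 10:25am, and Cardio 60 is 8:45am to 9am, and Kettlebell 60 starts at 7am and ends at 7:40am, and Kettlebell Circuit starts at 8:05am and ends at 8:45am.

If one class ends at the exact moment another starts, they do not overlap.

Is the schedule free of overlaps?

Yes

Sorted by start: Kettlebell 60, Kettlebell Circuit, Cardio 60, HIIT Blast, Yoga Lab, Core Flow, Core Advanced, Dance 30, Stretch 30.
Kettlebell Circuit starts after Kettlebell 60 ends — done with Kettlebell 60.
Cardio 60 starts exactly when Kettlebell Circuit ends (back-to-back, no overlap) — done with Kettlebell Circuit.
HIIT Blast starts after Cardio 60 ends — done with Cardio 60.
Yoga Lab starts after HIIT Blast ends — done with HIIT Blast.
Core Flow starts after Yoga Lab ends — done with Yoga Lab.
Core Advanced starts after Core Flow ends — done with Core Flow.
Dance 30 starts after Core Advanced ends — done with Core Advanced.
Stretch 30 starts after Dance 30 ends.
Every pair is clear; the schedule has no overlaps.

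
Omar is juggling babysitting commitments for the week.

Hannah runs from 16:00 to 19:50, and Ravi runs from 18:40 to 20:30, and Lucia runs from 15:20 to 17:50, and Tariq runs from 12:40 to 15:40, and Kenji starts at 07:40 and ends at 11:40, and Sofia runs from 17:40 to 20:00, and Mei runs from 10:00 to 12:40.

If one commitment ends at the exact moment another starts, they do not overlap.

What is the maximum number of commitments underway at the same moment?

3

Walk through starts and ends in time order (an end at T is processed before a start at T):
07:40 start Kenji → 1
10:00 start Mei → 2
11:40 end Kenji → 1
12:40 end Mei → 0
12:40 start Tariq → 1
15:20 start Lucia → 2
15:40 end Tariq → 1
16:00 start Hannah → 2
17:40 start Sofia → 3
17:50 end Lucia → 2
18:40 start Ravi → 3
19:50 end Hannah → 2
20:00 end Sofia → 1
20:30 end Ravi → 0
Peak is 3, at 17:40 (Hannah, Lucia, Sofia).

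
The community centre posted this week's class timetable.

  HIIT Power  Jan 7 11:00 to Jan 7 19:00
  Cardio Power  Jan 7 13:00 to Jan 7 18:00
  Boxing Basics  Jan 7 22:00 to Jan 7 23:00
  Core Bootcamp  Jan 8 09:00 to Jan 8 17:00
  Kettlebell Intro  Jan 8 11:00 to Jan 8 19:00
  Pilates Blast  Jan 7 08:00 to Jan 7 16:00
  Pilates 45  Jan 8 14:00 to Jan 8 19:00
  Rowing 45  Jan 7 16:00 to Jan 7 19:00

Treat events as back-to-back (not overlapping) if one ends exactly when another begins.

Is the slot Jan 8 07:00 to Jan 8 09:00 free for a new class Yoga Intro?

Pilates Blast: ends Jan 7 16:00 at or before Yoga Intro starts Jan 8 07:00 → clear.
HIIT Power: ends Jan 7 19:00 at or before Yoga Intro starts Jan 8 07:00 → clear.
Cardio Power: ends Jan 7 18:00 at or before Yoga Intro starts Jan 8 07:00 → clear.
Rowing 45: ends Jan 7 19:00 at or before Yoga Intro starts Jan 8 07:00 → clear.
Boxing Basics: ends Jan 7 23:00 at or before Yoga Intro starts Jan 8 07:00 → clear.
Core Bootcamp: starts Jan 8 09:00 at or after Yoga Intro ends Jan 8 09:00 → clear.
Kettlebell Intro: starts Jan 8 11:00 at or after Yoga Intro ends Jan 8 09:00 → clear.
Pilates 45: starts Jan 8 14:00 at or after Yoga Intro ends Jan 8 09:00 → clear.

Yes — the slot is free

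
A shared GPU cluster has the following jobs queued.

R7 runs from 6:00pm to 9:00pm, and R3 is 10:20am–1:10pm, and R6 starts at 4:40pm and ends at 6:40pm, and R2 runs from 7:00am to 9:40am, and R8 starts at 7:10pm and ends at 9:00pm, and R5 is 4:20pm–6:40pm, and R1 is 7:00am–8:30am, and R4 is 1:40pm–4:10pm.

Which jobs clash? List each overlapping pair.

Sorted by start: R1, R2, R3, R4, R5, R6, R7, R8.
R2 starts before R1 ends → R1 and R2 overlap.
R3 starts after R1 ends, so nothing later overlaps R1 either.
R3 starts after R2 ends, so nothing later overlaps R2 either.
R4 starts after R3 ends, so nothing later overlaps R3 either.
R5 starts after R4 ends, so nothing later overlaps R4 either.
R6 starts before R5 ends → R5 and R6 overlap.
R7 starts before R5 ends → R5 and R7 overlap.
R8 starts after R5 ends.
R7 starts before R6 ends → R6 and R7 overlap.
R8 starts after R6 ends.
R8 starts before R7 ends → R7 and R8 overlap.

R1 & R2, R5 & R6, R5 & R7, R6 & R7, R7 & R8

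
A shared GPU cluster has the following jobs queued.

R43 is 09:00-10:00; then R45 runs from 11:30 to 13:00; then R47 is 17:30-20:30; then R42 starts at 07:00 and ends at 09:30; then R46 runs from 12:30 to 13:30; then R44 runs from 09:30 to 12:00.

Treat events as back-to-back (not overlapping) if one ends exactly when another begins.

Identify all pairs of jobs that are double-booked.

Sorted by start: R42, R43, R44, R45, R46, R47.
R43 starts before R42 ends → R42 and R43 overlap.
R44 starts exactly when R42 ends (back-to-back, no overlap) — done with R42.
R44 starts before R43 ends → R43 and R44 overlap.
R45 starts after R43 ends — done with R43.
R45 starts before R44 ends → R44 and R45 overlap.
R46 starts after R44 ends — done with R44.
R46 starts before R45 ends → R45 and R46 overlap.
R47 starts after R45 ends.
R47 starts after R46 ends.

R42 & R43, R43 & R44, R44 & R45, R45 & R46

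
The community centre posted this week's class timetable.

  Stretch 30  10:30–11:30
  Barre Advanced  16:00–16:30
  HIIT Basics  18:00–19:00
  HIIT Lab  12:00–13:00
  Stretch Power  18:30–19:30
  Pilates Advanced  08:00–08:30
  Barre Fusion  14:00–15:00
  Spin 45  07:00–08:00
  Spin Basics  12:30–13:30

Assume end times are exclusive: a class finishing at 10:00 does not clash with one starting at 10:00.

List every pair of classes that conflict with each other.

HIIT Basics & Stretch Power, HIIT Lab & Spin Basics

Sorted by start: Spin 45, Pilates Advanced, Stretch 30, HIIT Lab, Spin Basics, Barre Fusion, Barre Advanced, HIIT Basics, Stretch Power.
Pilates Advanced starts exactly when Spin 45 ends (back-to-back, no overlap), so Spin 45 has no further overlaps.
Stretch 30 starts after Pilates Advanced ends, so Pilates Advanced has no further overlaps.
HIIT Lab starts after Stretch 30 ends, so Stretch 30 has no further overlaps.
Spin Basics starts before HIIT Lab ends → HIIT Lab and Spin Basics overlap.
Barre Fusion starts after HIIT Lab ends, so HIIT Lab has no further overlaps.
Barre Fusion starts after Spin Basics ends, so Spin Basics has no further overlaps.
Barre Advanced starts after Barre Fusion ends, so Barre Fusion has no further overlaps.
HIIT Basics starts after Barre Advanced ends, so Barre Advanced has no further overlaps.
Stretch Power starts before HIIT Basics ends → HIIT Basics and Stretch Power overlap.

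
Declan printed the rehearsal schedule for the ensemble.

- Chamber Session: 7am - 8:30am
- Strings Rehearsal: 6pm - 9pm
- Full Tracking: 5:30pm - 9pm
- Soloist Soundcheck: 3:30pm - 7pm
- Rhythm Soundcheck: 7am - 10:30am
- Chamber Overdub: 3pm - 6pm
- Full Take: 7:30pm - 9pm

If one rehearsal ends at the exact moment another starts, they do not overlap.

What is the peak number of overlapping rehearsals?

3

Sort all start/end points and keep a running count:
7am start Chamber Session → 1
7am start Rhythm Soundcheck → 2
8:30am end Chamber Session → 1
10:30am end Rhythm Soundcheck → 0
3pm start Chamber Overdub → 1
3:30pm start Soloist Soundcheck → 2
5:30pm start Full Tracking → 3
6pm end Chamber Overdub → 2
6pm start Strings Rehearsal → 3
7pm end Soloist Soundcheck → 2
7:30pm start Full Take → 3
9pm end Full Take → 2
9pm end Full Tracking → 1
9pm end Strings Rehearsal → 0
Peak is 3, at 5:30pm (Chamber Overdub, Full Tracking, Soloist Soundcheck).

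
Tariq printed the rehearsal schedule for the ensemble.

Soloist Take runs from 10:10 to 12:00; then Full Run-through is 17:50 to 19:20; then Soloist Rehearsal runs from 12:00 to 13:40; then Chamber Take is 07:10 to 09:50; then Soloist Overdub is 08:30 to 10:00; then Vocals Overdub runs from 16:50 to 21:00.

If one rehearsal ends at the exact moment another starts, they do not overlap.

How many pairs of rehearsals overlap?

Sorted by start: Chamber Take, Soloist Overdub, Soloist Take, Soloist Rehearsal, Vocals Overdub, Full Run-through.
Soloist Overdub starts before Chamber Take ends → Chamber Take and Soloist Overdub overlap.
Soloist Take starts after Chamber Take ends, so Chamber Take has no further overlaps.
Soloist Take starts after Soloist Overdub ends, so Soloist Overdub has no further overlaps.
Soloist Rehearsal starts exactly when Soloist Take ends (back-to-back, no overlap), so Soloist Take has no further overlaps.
Vocals Overdub starts after Soloist Rehearsal ends, so Soloist Rehearsal has no further overlaps.
Full Run-through starts before Vocals Overdub ends → Vocals Overdub and Full Run-through overlap.
Overlapping pairs: Chamber Take & Soloist Overdub, Full Run-through & Vocals Overdub — 2 in total.

2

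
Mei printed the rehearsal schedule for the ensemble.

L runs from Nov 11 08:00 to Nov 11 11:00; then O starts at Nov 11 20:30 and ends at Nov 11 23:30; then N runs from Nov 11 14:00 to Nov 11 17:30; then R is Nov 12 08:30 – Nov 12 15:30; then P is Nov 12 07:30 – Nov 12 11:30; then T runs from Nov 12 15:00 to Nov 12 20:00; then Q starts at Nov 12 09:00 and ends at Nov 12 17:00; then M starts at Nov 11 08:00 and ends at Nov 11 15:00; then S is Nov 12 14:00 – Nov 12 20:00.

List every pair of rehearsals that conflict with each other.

Sorted by start: L, M, N, O, P, R, Q, S, T.
M starts before L ends → L and M overlap.
N starts after L ends, so nothing later overlaps L either.
N starts before M ends → M and N overlap.
O starts after M ends, so nothing later overlaps M either.
O starts after N ends, so nothing later overlaps N either.
P starts after O ends, so nothing later overlaps O either.
R starts before P ends → P and R overlap.
Q starts before P ends → P and Q overlap.
S starts after P ends, so nothing later overlaps P either.
Q starts before R ends → R and Q overlap.
S starts before R ends → R and S overlap.
T starts before R ends → R and T overlap.
S starts before Q ends → Q and S overlap.
T starts before Q ends → Q and T overlap.
T starts before S ends → S and T overlap.

L & M, M & N, P & Q, P & R, Q & R, Q & S, Q & T, R & S, R & T, S & T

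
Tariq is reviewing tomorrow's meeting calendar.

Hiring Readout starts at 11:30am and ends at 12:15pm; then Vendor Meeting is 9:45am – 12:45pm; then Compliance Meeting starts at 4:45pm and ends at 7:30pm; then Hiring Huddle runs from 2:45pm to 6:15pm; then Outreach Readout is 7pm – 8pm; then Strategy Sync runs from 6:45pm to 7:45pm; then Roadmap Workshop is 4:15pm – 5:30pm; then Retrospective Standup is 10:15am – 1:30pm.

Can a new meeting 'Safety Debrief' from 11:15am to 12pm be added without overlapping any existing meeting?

Vendor Meeting: starts 9:45am before Safety Debrief ends 12pm, and ends 12:45pm after Safety Debrief starts 11:15am → overlap.
Retrospective Standup: starts 10:15am before Safety Debrief ends 12pm, and ends 1:30pm after Safety Debrief starts 11:15am → overlap.
Hiring Readout: starts 11:30am before Safety Debrief ends 12pm, and ends 12:15pm after Safety Debrief starts 11:15am → overlap.
Hiring Huddle: starts 2:45pm at or after Safety Debrief ends 12pm → clear.
Roadmap Workshop: starts 4:15pm at or after Safety Debrief ends 12pm → clear.
Compliance Meeting: starts 4:45pm at or after Safety Debrief ends 12pm → clear.
Strategy Sync: starts 6:45pm at or after Safety Debrief ends 12pm → clear.
Outreach Readout: starts 7pm at or after Safety Debrief ends 12pm → clear.
Safety Debrief overlaps Vendor Meeting, Retrospective Standup, Hiring Readout.

No — it overlaps Hiring Readout, Retrospective Standup, Vendor Meeting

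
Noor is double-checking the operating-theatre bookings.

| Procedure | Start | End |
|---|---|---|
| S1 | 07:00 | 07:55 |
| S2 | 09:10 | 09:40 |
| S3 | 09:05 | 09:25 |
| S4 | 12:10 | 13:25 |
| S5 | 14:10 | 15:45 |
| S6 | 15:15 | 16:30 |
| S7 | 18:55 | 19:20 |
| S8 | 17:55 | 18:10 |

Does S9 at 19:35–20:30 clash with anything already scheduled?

No — it doesn't clash with anything

S1: ends 07:55 at or before S9 starts 19:35 → clear.
S3: ends 09:25 at or before S9 starts 19:35 → clear.
S2: ends 09:40 at or before S9 starts 19:35 → clear.
S4: ends 13:25 at or before S9 starts 19:35 → clear.
S5: ends 15:45 at or before S9 starts 19:35 → clear.
S6: ends 16:30 at or before S9 starts 19:35 → clear.
S8: ends 18:10 at or before S9 starts 19:35 → clear.
S7: ends 19:20 at or before S9 starts 19:35 → clear.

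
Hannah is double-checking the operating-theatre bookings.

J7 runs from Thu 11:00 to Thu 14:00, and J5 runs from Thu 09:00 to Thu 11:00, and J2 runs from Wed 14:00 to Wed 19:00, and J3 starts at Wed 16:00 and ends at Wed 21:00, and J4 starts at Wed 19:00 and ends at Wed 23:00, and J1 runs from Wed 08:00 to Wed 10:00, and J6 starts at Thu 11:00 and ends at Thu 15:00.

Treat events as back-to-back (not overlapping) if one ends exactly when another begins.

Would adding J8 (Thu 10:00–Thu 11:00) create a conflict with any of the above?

Yes — it overlaps J5

J1: ends Wed 10:00 at or before J8 starts Thu 10:00 → clear.
J2: ends Wed 19:00 at or before J8 starts Thu 10:00 → clear.
J3: ends Wed 21:00 at or before J8 starts Thu 10:00 → clear.
J4: ends Wed 23:00 at or before J8 starts Thu 10:00 → clear.
J5: starts Thu 09:00 before J8 ends Thu 11:00, and ends Thu 11:00 after J8 starts Thu 10:00 → overlap.
J6: starts Thu 11:00 at or after J8 ends Thu 11:00 → clear.
J7: starts Thu 11:00 at or after J8 ends Thu 11:00 → clear.
J8 overlaps J5.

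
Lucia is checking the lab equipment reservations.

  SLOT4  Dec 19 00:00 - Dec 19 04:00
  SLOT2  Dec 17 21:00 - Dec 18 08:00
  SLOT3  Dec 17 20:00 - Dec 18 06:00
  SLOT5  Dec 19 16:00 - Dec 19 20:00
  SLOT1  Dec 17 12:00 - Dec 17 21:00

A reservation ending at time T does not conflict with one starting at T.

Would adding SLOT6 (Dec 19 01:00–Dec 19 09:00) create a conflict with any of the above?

Yes — it overlaps SLOT4

SLOT1: ends Dec 17 21:00 at or before SLOT6 starts Dec 19 01:00 → clear.
SLOT3: ends Dec 18 06:00 at or before SLOT6 starts Dec 19 01:00 → clear.
SLOT2: ends Dec 18 08:00 at or before SLOT6 starts Dec 19 01:00 → clear.
SLOT4: starts Dec 19 00:00 before SLOT6 ends Dec 19 09:00, and ends Dec 19 04:00 after SLOT6 starts Dec 19 01:00 → overlap.
SLOT5: starts Dec 19 16:00 at or after SLOT6 ends Dec 19 09:00 → clear.
SLOT6 overlaps SLOT4.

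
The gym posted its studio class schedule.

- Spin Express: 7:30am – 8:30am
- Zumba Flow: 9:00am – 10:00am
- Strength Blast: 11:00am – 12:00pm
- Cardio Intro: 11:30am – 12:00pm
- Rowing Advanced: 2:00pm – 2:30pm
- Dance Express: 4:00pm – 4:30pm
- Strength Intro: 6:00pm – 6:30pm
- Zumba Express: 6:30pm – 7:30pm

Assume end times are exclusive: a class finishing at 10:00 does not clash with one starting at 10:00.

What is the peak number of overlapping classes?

2

Sort all start/end points and keep a running count:
7:30am start Spin Express → 1
8:30am end Spin Express → 0
9:00am start Zumba Flow → 1
10:00am end Zumba Flow → 0
11:00am start Strength Blast → 1
11:30am start Cardio Intro → 2
12:00pm end Cardio Intro → 1
12:00pm end Strength Blast → 0
2:00pm start Rowing Advanced → 1
2:30pm end Rowing Advanced → 0
4:00pm start Dance Express → 1
4:30pm end Dance Express → 0
6:00pm start Strength Intro → 1
6:30pm end Strength Intro → 0
6:30pm start Zumba Express → 1
7:30pm end Zumba Express → 0
Peak is 2, at 11:30am (Cardio Intro, Strength Blast).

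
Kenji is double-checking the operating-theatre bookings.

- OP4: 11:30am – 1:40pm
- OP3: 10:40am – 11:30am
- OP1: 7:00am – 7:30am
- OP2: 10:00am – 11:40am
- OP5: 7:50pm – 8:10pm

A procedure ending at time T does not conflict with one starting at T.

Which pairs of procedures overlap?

Two intervals overlap when each starts before the other ends.
Sorted by start: OP1, OP2, OP3, OP4, OP5.
OP2 starts after OP1 ends, so OP1 has no further overlaps.
OP3 starts before OP2 ends → OP2 and OP3 overlap.
OP4 starts before OP2 ends → OP2 and OP4 overlap.
OP5 starts after OP2 ends.
OP4 starts exactly when OP3 ends (back-to-back, no overlap), so OP3 has no further overlaps.
OP5 starts after OP4 ends.

OP2 & OP3, OP2 & OP4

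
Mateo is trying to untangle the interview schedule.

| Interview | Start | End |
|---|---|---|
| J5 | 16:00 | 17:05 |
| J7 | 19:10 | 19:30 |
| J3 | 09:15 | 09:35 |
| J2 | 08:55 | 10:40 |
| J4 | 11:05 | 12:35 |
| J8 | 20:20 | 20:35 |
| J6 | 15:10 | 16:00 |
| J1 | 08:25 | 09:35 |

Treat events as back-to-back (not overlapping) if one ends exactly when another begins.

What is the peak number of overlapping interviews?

Sweep the timeline, counting +1 at each start and −1 at each end (ends before starts at a tie):
08:25 start J1 → 1
08:55 start J2 → 2
09:15 start J3 → 3
09:35 end J1 → 2
09:35 end J3 → 1
10:40 end J2 → 0
11:05 start J4 → 1
12:35 end J4 → 0
15:10 start J6 → 1
16:00 end J6 → 0
16:00 start J5 → 1
17:05 end J5 → 0
19:10 start J7 → 1
19:30 end J7 → 0
20:20 start J8 → 1
20:35 end J8 → 0
Peak is 3, at 09:15 (J1, J2, J3).

3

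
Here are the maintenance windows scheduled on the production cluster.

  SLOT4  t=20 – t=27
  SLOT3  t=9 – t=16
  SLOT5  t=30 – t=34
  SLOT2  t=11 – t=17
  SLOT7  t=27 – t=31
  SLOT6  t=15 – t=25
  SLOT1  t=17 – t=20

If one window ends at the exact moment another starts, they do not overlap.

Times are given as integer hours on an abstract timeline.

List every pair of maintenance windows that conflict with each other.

Sorted by start: SLOT3, SLOT2, SLOT6, SLOT1, SLOT4, SLOT7, SLOT5.
SLOT2 starts before SLOT3 ends → SLOT3 and SLOT2 overlap.
SLOT6 starts before SLOT3 ends → SLOT3 and SLOT6 overlap.
SLOT1 starts after SLOT3 ends, so nothing later overlaps SLOT3 either.
SLOT6 starts before SLOT2 ends → SLOT2 and SLOT6 overlap.
SLOT1 starts exactly when SLOT2 ends (back-to-back, no overlap), so nothing later overlaps SLOT2 either.
SLOT1 starts before SLOT6 ends → SLOT6 and SLOT1 overlap.
SLOT4 starts before SLOT6 ends → SLOT6 and SLOT4 overlap.
SLOT7 starts after SLOT6 ends, so nothing later overlaps SLOT6 either.
SLOT4 starts exactly when SLOT1 ends (back-to-back, no overlap), so nothing later overlaps SLOT1 either.
SLOT7 starts exactly when SLOT4 ends (back-to-back, no overlap), so nothing later overlaps SLOT4 either.
SLOT5 starts before SLOT7 ends → SLOT7 and SLOT5 overlap.

SLOT1 & SLOT6, SLOT2 & SLOT3, SLOT2 & SLOT6, SLOT3 & SLOT6, SLOT4 & SLOT6, SLOT5 & SLOT7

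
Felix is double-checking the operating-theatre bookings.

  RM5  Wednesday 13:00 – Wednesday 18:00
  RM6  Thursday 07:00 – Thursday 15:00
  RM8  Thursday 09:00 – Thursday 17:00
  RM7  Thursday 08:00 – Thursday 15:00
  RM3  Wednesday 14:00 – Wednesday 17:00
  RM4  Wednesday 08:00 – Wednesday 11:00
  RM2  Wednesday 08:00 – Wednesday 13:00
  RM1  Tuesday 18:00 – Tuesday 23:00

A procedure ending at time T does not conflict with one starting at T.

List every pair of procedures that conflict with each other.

Sorted by start: RM1, RM2, RM4, RM5, RM3, RM6, RM7, RM8.
RM2 starts after RM1 ends, so RM1 has no further overlaps.
RM4 starts before RM2 ends → RM2 and RM4 overlap.
RM5 starts exactly when RM2 ends (back-to-back, no overlap), so RM2 has no further overlaps.
RM5 starts after RM4 ends, so RM4 has no further overlaps.
RM3 starts before RM5 ends → RM5 and RM3 overlap.
RM6 starts after RM5 ends, so RM5 has no further overlaps.
RM6 starts after RM3 ends, so RM3 has no further overlaps.
RM7 starts before RM6 ends → RM6 and RM7 overlap.
RM8 starts before RM6 ends → RM6 and RM8 overlap.
RM8 starts before RM7 ends → RM7 and RM8 overlap.

RM2 & RM4, RM3 & RM5, RM6 & RM7, RM6 & RM8, RM7 & RM8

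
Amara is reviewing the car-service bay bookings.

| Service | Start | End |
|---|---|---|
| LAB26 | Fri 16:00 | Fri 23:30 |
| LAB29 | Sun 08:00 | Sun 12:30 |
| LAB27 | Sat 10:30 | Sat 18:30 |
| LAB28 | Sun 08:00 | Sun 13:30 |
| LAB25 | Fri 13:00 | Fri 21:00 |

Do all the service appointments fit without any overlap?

No

Sorted by start: LAB25, LAB26, LAB27, LAB28, LAB29.
LAB26 starts before LAB25 ends → LAB25 and LAB26 overlap.
That's a conflict, so the schedule is not conflict-free.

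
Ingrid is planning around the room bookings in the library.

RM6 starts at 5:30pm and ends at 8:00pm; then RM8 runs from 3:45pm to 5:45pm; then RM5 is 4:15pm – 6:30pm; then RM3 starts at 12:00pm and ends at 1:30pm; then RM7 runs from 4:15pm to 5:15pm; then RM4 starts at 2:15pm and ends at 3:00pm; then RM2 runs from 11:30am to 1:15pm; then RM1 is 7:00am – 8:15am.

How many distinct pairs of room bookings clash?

Sorted by start: RM1, RM2, RM3, RM4, RM8, RM5, RM7, RM6.
RM2 starts after RM1 ends, so nothing later overlaps RM1 either.
RM3 starts before RM2 ends → RM2 and RM3 overlap.
RM4 starts after RM2 ends, so nothing later overlaps RM2 either.
RM4 starts after RM3 ends, so nothing later overlaps RM3 either.
RM8 starts after RM4 ends, so nothing later overlaps RM4 either.
RM5 starts before RM8 ends → RM8 and RM5 overlap.
RM7 starts before RM8 ends → RM8 and RM7 overlap.
RM6 starts before RM8 ends → RM8 and RM6 overlap.
RM7 starts before RM5 ends → RM5 and RM7 overlap.
RM6 starts before RM5 ends → RM5 and RM6 overlap.
RM6 starts after RM7 ends.
Overlapping pairs: RM2 & RM3, RM5 & RM6, RM5 & RM7, RM5 & RM8, RM6 & RM8, RM7 & RM8 — 6 in total.

6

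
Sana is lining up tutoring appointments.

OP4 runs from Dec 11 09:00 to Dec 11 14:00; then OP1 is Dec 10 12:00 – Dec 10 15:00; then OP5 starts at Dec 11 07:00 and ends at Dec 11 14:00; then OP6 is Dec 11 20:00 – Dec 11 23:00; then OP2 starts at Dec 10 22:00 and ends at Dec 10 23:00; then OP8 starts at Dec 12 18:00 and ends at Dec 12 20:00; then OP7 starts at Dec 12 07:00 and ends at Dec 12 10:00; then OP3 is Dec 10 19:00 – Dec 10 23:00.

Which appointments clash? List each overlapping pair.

Sorted by start: OP1, OP3, OP2, OP5, OP4, OP6, OP7, OP8.
OP3 starts after OP1 ends, so OP1 has no further overlaps.
OP2 starts before OP3 ends → OP3 and OP2 overlap.
OP5 starts after OP3 ends, so OP3 has no further overlaps.
OP5 starts after OP2 ends, so OP2 has no further overlaps.
OP4 starts before OP5 ends → OP5 and OP4 overlap.
OP6 starts after OP5 ends, so OP5 has no further overlaps.
OP6 starts after OP4 ends, so OP4 has no further overlaps.
OP7 starts after OP6 ends, so OP6 has no further overlaps.
OP8 starts after OP7 ends.

OP2 & OP3, OP4 & OP5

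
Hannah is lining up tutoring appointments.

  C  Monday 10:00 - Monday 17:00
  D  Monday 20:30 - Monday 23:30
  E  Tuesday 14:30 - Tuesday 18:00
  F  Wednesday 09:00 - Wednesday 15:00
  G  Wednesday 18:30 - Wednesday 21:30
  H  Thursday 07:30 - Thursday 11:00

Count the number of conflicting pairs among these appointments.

Sorted by start: C, D, E, F, G, H.
D starts after C ends, so nothing later overlaps C either.
E starts after D ends, so nothing later overlaps D either.
F starts after E ends, so nothing later overlaps E either.
G starts after F ends, so nothing later overlaps F either.
H starts after G ends.
No pair overlaps.

0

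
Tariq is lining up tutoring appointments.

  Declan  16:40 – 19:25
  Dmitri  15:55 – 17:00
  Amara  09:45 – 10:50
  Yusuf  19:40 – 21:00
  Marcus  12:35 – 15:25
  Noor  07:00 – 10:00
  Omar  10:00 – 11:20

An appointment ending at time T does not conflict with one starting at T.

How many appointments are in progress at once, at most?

Sweep the timeline, counting +1 at each start and −1 at each end (ends before starts at a tie):
07:00 start Noor → 1
09:45 start Amara → 2
10:00 end Noor → 1
10:00 start Omar → 2
10:50 end Amara → 1
11:20 end Omar → 0
12:35 start Marcus → 1
15:25 end Marcus → 0
15:55 start Dmitri → 1
16:40 start Declan → 2
17:00 end Dmitri → 1
19:25 end Declan → 0
19:40 start Yusuf → 1
21:00 end Yusuf → 0
Peak is 2, at 09:45 (Amara, Noor).

2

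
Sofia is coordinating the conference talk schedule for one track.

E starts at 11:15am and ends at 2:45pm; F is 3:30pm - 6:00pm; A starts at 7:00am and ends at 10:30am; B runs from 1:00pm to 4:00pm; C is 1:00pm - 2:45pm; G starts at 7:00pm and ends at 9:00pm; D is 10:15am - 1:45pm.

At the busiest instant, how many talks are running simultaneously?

Walk through starts and ends in time order (an end at T is processed before a start at T):
7:00am start A → 1
10:15am start D → 2
10:30am end A → 1
11:15am start E → 2
1:00pm start B → 3
1:00pm start C → 4
1:45pm end D → 3
2:45pm end C → 2
2:45pm end E → 1
3:30pm start F → 2
4:00pm end B → 1
6:00pm end F → 0
7:00pm start G → 1
9:00pm end G → 0
Peak is 4, at 1:00pm (B, C, D, E).

4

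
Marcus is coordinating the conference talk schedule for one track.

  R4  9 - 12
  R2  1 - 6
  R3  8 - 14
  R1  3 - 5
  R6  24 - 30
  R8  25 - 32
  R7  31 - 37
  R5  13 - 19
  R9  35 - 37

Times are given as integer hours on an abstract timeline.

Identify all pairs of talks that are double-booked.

Sorted by start: R2, R1, R3, R4, R5, R6, R8, R7, R9.
R1 starts before R2 ends → R2 and R1 overlap.
R3 starts after R2 ends — done with R2.
R3 starts after R1 ends — done with R1.
R4 starts before R3 ends → R3 and R4 overlap.
R5 starts before R3 ends → R3 and R5 overlap.
R6 starts after R3 ends — done with R3.
R5 starts after R4 ends — done with R4.
R6 starts after R5 ends — done with R5.
R8 starts before R6 ends → R6 and R8 overlap.
R7 starts after R6 ends — done with R6.
R7 starts before R8 ends → R8 and R7 overlap.
R9 starts after R8 ends.
R9 starts before R7 ends → R7 and R9 overlap.

R1 & R2, R3 & R4, R3 & R5, R6 & R8, R7 & R8, R7 & R9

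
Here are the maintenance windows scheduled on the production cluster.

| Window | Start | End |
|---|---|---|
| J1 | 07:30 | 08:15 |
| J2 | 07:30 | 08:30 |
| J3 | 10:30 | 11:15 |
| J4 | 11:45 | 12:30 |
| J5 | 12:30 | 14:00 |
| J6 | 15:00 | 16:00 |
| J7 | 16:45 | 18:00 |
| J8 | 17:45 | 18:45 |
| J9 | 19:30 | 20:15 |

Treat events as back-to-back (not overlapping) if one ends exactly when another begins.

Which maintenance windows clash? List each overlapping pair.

J1 & J2, J7 & J8

Sorted by start: J1, J2, J3, J4, J5, J6, J7, J8, J9.
J2 starts before J1 ends → J1 and J2 overlap.
J3 starts after J1 ends, so nothing later overlaps J1 either.
J3 starts after J2 ends, so nothing later overlaps J2 either.
J4 starts after J3 ends, so nothing later overlaps J3 either.
J5 starts exactly when J4 ends (back-to-back, no overlap), so nothing later overlaps J4 either.
J6 starts after J5 ends, so nothing later overlaps J5 either.
J7 starts after J6 ends, so nothing later overlaps J6 either.
J8 starts before J7 ends → J7 and J8 overlap.
J9 starts after J7 ends.
J9 starts after J8 ends.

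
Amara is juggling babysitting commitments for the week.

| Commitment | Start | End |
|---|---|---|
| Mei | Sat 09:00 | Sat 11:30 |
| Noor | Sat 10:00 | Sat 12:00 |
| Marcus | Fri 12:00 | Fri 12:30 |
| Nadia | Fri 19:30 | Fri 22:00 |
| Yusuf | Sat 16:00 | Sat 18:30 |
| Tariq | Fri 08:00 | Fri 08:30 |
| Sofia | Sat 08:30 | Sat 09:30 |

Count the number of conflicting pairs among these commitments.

2

Sorted by start: Tariq, Marcus, Nadia, Sofia, Mei, Noor, Yusuf.
Marcus starts after Tariq ends, so Tariq has no further overlaps.
Nadia starts after Marcus ends, so Marcus has no further overlaps.
Sofia starts after Nadia ends, so Nadia has no further overlaps.
Mei starts before Sofia ends → Sofia and Mei overlap.
Noor starts after Sofia ends, so Sofia has no further overlaps.
Noor starts before Mei ends → Mei and Noor overlap.
Yusuf starts after Mei ends.
Yusuf starts after Noor ends.
Overlapping pairs: Mei & Noor, Mei & Sofia — 2 in total.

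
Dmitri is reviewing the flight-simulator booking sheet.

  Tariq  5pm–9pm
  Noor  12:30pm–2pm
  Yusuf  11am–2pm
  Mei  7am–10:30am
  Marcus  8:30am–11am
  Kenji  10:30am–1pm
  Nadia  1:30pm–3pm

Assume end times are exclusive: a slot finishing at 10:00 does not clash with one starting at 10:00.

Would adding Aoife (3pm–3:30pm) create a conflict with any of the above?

No — it doesn't clash with anything

Mei: ends 10:30am at or before Aoife starts 3pm → clear.
Marcus: ends 11am at or before Aoife starts 3pm → clear.
Kenji: ends 1pm at or before Aoife starts 3pm → clear.
Yusuf: ends 2pm at or before Aoife starts 3pm → clear.
Noor: ends 2pm at or before Aoife starts 3pm → clear.
Nadia: ends 3pm at or before Aoife starts 3pm → clear.
Tariq: starts 5pm at or after Aoife ends 3:30pm → clear.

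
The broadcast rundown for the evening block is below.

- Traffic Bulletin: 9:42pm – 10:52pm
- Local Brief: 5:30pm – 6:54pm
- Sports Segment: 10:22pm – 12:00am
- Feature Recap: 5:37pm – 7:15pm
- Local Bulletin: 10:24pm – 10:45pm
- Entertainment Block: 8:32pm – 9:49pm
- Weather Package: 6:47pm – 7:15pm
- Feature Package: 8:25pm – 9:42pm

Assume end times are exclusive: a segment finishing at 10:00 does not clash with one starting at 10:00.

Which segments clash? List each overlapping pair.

Entertainment Block & Feature Package, Entertainment Block & Traffic Bulletin, Feature Recap & Local Brief, Feature Recap & Weather Package, Local Brief & Weather Package, Local Bulletin & Sports Segment, Local Bulletin & Traffic Bulletin, Sports Segment & Traffic Bulletin

Sorted by start: Local Brief, Feature Recap, Weather Package, Feature Package, Entertainment Block, Traffic Bulletin, Sports Segment, Local Bulletin.
Feature Recap starts before Local Brief ends → Local Brief and Feature Recap overlap.
Weather Package starts before Local Brief ends → Local Brief and Weather Package overlap.
Feature Package starts after Local Brief ends — done with Local Brief.
Weather Package starts before Feature Recap ends → Feature Recap and Weather Package overlap.
Feature Package starts after Feature Recap ends — done with Feature Recap.
Feature Package starts after Weather Package ends — done with Weather Package.
Entertainment Block starts before Feature Package ends → Feature Package and Entertainment Block overlap.
Traffic Bulletin starts exactly when Feature Package ends (back-to-back, no overlap) — done with Feature Package.
Traffic Bulletin starts before Entertainment Block ends → Entertainment Block and Traffic Bulletin overlap.
Sports Segment starts after Entertainment Block ends — done with Entertainment Block.
Sports Segment starts before Traffic Bulletin ends → Traffic Bulletin and Sports Segment overlap.
Local Bulletin starts before Traffic Bulletin ends → Traffic Bulletin and Local Bulletin overlap.
Local Bulletin starts before Sports Segment ends → Sports Segment and Local Bulletin overlap.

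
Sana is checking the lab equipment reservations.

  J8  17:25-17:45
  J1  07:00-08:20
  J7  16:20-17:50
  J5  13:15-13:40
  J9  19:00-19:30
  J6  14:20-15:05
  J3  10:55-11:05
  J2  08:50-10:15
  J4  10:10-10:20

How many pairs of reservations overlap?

Sorted by start: J1, J2, J4, J3, J5, J6, J7, J8, J9.
J2 starts after J1 ends, so nothing later overlaps J1 either.
J4 starts before J2 ends → J2 and J4 overlap.
J3 starts after J2 ends, so nothing later overlaps J2 either.
J3 starts after J4 ends, so nothing later overlaps J4 either.
J5 starts after J3 ends, so nothing later overlaps J3 either.
J6 starts after J5 ends, so nothing later overlaps J5 either.
J7 starts after J6 ends, so nothing later overlaps J6 either.
J8 starts before J7 ends → J7 and J8 overlap.
J9 starts after J7 ends.
J9 starts after J8 ends.
Overlapping pairs: J2 & J4, J7 & J8 — 2 in total.

2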